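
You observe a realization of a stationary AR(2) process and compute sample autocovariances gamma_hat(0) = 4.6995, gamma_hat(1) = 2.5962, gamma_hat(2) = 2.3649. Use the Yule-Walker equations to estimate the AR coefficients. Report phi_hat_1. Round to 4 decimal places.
\hat\phi_{1} = 0.3950

The Yule-Walker equations for an AR(p) process read, in matrix form,
  Gamma_p phi = r_p,   with   (Gamma_p)_{ij} = gamma(|i - j|),
                       (r_p)_i = gamma(i),   i,j = 1..p.
Substitute the sample gammas (Toeplitz matrix and right-hand side of size 2):
  Gamma_p = [[4.6995, 2.5962], [2.5962, 4.6995]]
  r_p     = [2.5962, 2.3649]
Written out:
  4.6995 phi_1 + 2.5962 phi_2 = 2.5962
  2.5962 phi_1 + 4.6995 phi_2 = 2.3649
Solve by Cramer's rule:
  det = gamma(0)^2 - gamma(1)^2 = (4.6995)^2 - (2.5962)^2 = 22.08530025 - 6.74025444 = 15.34504581
  phi_hat_1 = [gamma(1) gamma(0) - gamma(1) gamma(2)] / det = [(2.5962)(4.6995) - (2.5962)(2.3649)] / 15.34504581 = 6.06108852 / 15.34504581 = 0.395
  phi_hat_2 = [gamma(0) gamma(2) - gamma(1)^2] / det = [(4.6995)(2.3649) - (2.5962)^2] / 15.34504581 = 4.37359311 / 15.34504581 = 0.285
So phi_hat = [0.3950, 0.2850].
Therefore phi_hat_1 = 0.3950.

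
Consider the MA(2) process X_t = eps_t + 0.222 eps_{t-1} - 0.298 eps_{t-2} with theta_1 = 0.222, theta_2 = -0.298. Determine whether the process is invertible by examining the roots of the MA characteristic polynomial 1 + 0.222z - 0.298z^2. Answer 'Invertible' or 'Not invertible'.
\text{Invertible}

The MA(q) characteristic polynomial is P(z) = 1 + 0.222z - 0.298z^2.
Invertibility requires all roots to lie outside the unit circle, i.e. |z| > 1 for every root.
Set 1 + (0.222) z + (-0.298) z^2 = 0, i.e. a z^2 + b z + c = 0 with a = -0.298, b = 0.222, c = 1.
Discriminant D = b^2 - 4ac = (0.222)^2 - 4*(-0.298)*1 = 0.049284 - (-1.192) = 1.241284.
D >= 0, so the roots are real: z = (-b +/- sqrt(D)) / (2a) = (-0.222 +/- 1.114129) / (-0.596).
  z_1 = (-0.222 + 1.114129) / (-0.596) = -1.4969,   |z_1| = 1.4969.
  z_2 = (-0.222 - 1.114129) / (-0.596) = 2.2418,   |z_2| = 2.2418.
Moduli of all roots: 1.4969, 2.2418.
All moduli strictly greater than 1? Yes.
Verdict: Invertible.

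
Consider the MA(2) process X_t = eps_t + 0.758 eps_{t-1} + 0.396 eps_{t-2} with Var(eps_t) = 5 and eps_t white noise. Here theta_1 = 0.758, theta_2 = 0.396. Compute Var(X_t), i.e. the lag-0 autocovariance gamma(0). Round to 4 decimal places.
\gamma(0) = 8.6569

For an MA(q) process X_t = eps_t + sum_i theta_i eps_{t-i} with
Var(eps_t) = sigma^2, the variance is
  gamma(0) = sigma^2 * (1 + sum_i theta_i^2).
  sum_i theta_i^2 = (0.758)^2 + (0.396)^2 = 0.574564 + 0.156816 = 0.73138.
  gamma(0) = 5 * (1 + 0.73138) = 5 * 1.73138 = 8.6569.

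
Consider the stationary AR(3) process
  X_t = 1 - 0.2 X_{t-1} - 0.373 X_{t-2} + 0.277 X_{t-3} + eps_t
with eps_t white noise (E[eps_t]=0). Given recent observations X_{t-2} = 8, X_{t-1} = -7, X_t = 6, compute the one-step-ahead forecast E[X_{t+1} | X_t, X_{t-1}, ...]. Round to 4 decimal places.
E[X_{t+1} \mid \mathcal F_t] = 4.6270

For an AR(p) model X_t = c + sum_i phi_i X_{t-i} + eps_t, the
one-step-ahead conditional mean is
  E[X_{t+1} | X_t, ...] = c + sum_i phi_i X_{t+1-i}.
Substitute known values:
  E[X_{t+1} | ...] = 1 + (-0.2) * (6) + (-0.373) * (-7) + (0.277) * (8)
                   = 4.6270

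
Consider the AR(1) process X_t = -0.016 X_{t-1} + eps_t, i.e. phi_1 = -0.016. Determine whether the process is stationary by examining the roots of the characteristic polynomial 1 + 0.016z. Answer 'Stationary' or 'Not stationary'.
\text{Stationary}

The AR(p) characteristic polynomial is P(z) = 1 + 0.016z.
Stationarity requires all roots to lie outside the unit circle, i.e. |z| > 1 for every root.
This is linear in z: 1 + (0.016) z = 0  =>  z = -1/(0.016) = -62.5,  |z| = 62.5.
Moduli of all roots: 62.5000.
All moduli strictly greater than 1? Yes.
Verdict: Stationary.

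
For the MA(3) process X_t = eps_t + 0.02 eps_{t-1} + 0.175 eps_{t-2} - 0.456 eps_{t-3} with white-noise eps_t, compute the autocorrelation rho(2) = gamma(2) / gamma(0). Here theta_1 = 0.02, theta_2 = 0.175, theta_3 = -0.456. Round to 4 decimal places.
\rho(2) = 0.1339

For an MA(q) process with theta_0 = 1, the autocovariance is
  gamma(k) = sigma^2 * sum_{i=0..q-k} theta_i * theta_{i+k},
and rho(k) = gamma(k) / gamma(0). Sigma^2 cancels.
  numerator   = (1)*(0.175) + (0.02)*(-0.456) = 0.16588.
  denominator = (1)^2 + (0.02)^2 + (0.175)^2 + (-0.456)^2 = 1.238961.
  rho(2) = 0.16588 / 1.238961 = 0.1339.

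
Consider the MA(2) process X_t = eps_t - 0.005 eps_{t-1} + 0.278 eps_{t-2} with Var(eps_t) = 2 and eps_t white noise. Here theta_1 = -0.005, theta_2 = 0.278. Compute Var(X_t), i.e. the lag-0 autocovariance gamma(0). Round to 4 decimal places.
\gamma(0) = 2.1546

For an MA(q) process X_t = eps_t + sum_i theta_i eps_{t-i} with
Var(eps_t) = sigma^2, the variance is
  gamma(0) = sigma^2 * (1 + sum_i theta_i^2).
  sum_i theta_i^2 = (-0.005)^2 + (0.278)^2 = 0.000025 + 0.077284 = 0.077309.
  gamma(0) = 2 * (1 + 0.077309) = 2 * 1.077309 = 2.154618, which rounds to 2.1546.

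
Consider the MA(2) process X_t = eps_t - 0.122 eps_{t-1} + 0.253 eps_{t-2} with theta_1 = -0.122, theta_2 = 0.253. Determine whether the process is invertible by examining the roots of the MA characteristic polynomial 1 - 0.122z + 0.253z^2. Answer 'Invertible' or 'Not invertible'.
\text{Invertible}

The MA(q) characteristic polynomial is P(z) = 1 - 0.122z + 0.253z^2.
Invertibility requires all roots to lie outside the unit circle, i.e. |z| > 1 for every root.
Set 1 + (-0.122) z + (0.253) z^2 = 0, i.e. a z^2 + b z + c = 0 with a = 0.253, b = -0.122, c = 1.
Discriminant D = b^2 - 4ac = (-0.122)^2 - 4*(0.253)*1 = 0.014884 - (1.012) = -0.997116.
D < 0, so the roots are the complex-conjugate pair z = (-b +/- i sqrt(-D)) / (2a) = 0.2411 +/- 1.9734i.
For a conjugate pair |z|^2 = z * conj(z) = (product of roots) = c/a = 1/(0.253) = 3.952569, so |z| = sqrt(3.952569) = 1.9881 for both roots.
Moduli of all roots: 1.9881, 1.9881.
All moduli strictly greater than 1? Yes.
Verdict: Invertible.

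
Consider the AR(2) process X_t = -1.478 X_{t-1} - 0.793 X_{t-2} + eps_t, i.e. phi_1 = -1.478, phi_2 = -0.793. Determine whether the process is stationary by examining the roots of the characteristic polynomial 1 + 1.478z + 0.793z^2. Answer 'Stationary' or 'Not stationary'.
\text{Stationary}

The AR(p) characteristic polynomial is P(z) = 1 + 1.478z + 0.793z^2.
Stationarity requires all roots to lie outside the unit circle, i.e. |z| > 1 for every root.
Set 1 + (1.478) z + (0.793) z^2 = 0, i.e. a z^2 + b z + c = 0 with a = 0.793, b = 1.478, c = 1.
Discriminant D = b^2 - 4ac = (1.478)^2 - 4*(0.793)*1 = 2.184484 - (3.172) = -0.987516.
D < 0, so the roots are the complex-conjugate pair z = (-b +/- i sqrt(-D)) / (2a) = -0.9319 +/- 0.6266i.
For a conjugate pair |z|^2 = z * conj(z) = (product of roots) = c/a = 1/(0.793) = 1.261034, so |z| = sqrt(1.261034) = 1.123 for both roots.
Moduli of all roots: 1.1230, 1.1230.
All moduli strictly greater than 1? Yes.
Verdict: Stationary.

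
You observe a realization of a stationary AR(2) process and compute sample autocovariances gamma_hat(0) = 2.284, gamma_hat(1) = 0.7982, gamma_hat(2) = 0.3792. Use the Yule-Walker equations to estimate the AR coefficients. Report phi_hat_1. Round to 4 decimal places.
\hat\phi_{1} = 0.3320

The Yule-Walker equations for an AR(p) process read, in matrix form,
  Gamma_p phi = r_p,   with   (Gamma_p)_{ij} = gamma(|i - j|),
                       (r_p)_i = gamma(i),   i,j = 1..p.
Substitute the sample gammas (Toeplitz matrix and right-hand side of size 2):
  Gamma_p = [[2.284, 0.7982], [0.7982, 2.284]]
  r_p     = [0.7982, 0.3792]
Written out:
  2.284 phi_1 + 0.7982 phi_2 = 0.7982
  0.7982 phi_1 + 2.284 phi_2 = 0.3792
Solve by Cramer's rule:
  det = gamma(0)^2 - gamma(1)^2 = (2.284)^2 - (0.7982)^2 = 5.216656 - 0.63712324 = 4.57953276
  phi_hat_1 = [gamma(1) gamma(0) - gamma(1) gamma(2)] / det = [(0.7982)(2.284) - (0.7982)(0.3792)] / 4.57953276 = 1.52041136 / 4.57953276 = 0.332
  phi_hat_2 = [gamma(0) gamma(2) - gamma(1)^2] / det = [(2.284)(0.3792) - (0.7982)^2] / 4.57953276 = 0.22896956 / 4.57953276 = 0.05
So phi_hat = [0.3320, 0.0500].
Therefore phi_hat_1 = 0.3320.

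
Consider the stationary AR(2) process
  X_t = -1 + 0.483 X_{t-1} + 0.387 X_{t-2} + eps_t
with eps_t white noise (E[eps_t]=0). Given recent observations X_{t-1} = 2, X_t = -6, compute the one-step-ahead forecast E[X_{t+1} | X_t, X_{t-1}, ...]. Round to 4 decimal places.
E[X_{t+1} \mid \mathcal F_t] = -3.1240

For an AR(p) model X_t = c + sum_i phi_i X_{t-i} + eps_t, the
one-step-ahead conditional mean is
  E[X_{t+1} | X_t, ...] = c + sum_i phi_i X_{t+1-i}.
Substitute known values:
  E[X_{t+1} | ...] = -1 + (0.483) * (-6) + (0.387) * (2)
                   = -3.1240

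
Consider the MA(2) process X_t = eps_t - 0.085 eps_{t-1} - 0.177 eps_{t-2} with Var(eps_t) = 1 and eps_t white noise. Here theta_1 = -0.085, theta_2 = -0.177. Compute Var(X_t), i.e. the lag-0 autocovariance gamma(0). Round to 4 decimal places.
\gamma(0) = 1.0386

For an MA(q) process X_t = eps_t + sum_i theta_i eps_{t-i} with
Var(eps_t) = sigma^2, the variance is
  gamma(0) = sigma^2 * (1 + sum_i theta_i^2).
  sum_i theta_i^2 = (-0.085)^2 + (-0.177)^2 = 0.007225 + 0.031329 = 0.038554.
  gamma(0) = 1 * (1 + 0.038554) = 1 * 1.038554 = 1.038554, which rounds to 1.0386.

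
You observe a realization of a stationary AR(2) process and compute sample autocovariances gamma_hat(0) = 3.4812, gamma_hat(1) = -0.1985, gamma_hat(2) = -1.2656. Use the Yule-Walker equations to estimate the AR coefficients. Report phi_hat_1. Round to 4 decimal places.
\hat\phi_{1} = -0.0780

The Yule-Walker equations for an AR(p) process read, in matrix form,
  Gamma_p phi = r_p,   with   (Gamma_p)_{ij} = gamma(|i - j|),
                       (r_p)_i = gamma(i),   i,j = 1..p.
Substitute the sample gammas (Toeplitz matrix and right-hand side of size 2):
  Gamma_p = [[3.4812, -0.1985], [-0.1985, 3.4812]]
  r_p     = [-0.1985, -1.2656]
Written out:
  3.4812 phi_1 - 0.1985 phi_2 = -0.1985
  -0.1985 phi_1 + 3.4812 phi_2 = -1.2656
Solve by Cramer's rule:
  det = gamma(0)^2 - gamma(1)^2 = (3.4812)^2 - (-0.1985)^2 = 12.11875344 - 0.03940225 = 12.07935119
  phi_hat_1 = [gamma(1) gamma(0) - gamma(1) gamma(2)] / det = [(-0.1985)(3.4812) - (-0.1985)(-1.2656)] / 12.07935119 = -0.9422398 / 12.07935119 = -0.078
  phi_hat_2 = [gamma(0) gamma(2) - gamma(1)^2] / det = [(3.4812)(-1.2656) - (-0.1985)^2] / 12.07935119 = -4.44520897 / 12.07935119 = -0.368
So phi_hat = [-0.0780, -0.3680].
Therefore phi_hat_1 = -0.0780.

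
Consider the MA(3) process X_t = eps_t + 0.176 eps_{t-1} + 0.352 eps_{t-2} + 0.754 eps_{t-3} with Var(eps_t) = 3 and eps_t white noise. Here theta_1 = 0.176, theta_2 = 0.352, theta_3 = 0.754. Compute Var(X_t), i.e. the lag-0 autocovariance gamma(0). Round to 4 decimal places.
\gamma(0) = 5.1702

For an MA(q) process X_t = eps_t + sum_i theta_i eps_{t-i} with
Var(eps_t) = sigma^2, the variance is
  gamma(0) = sigma^2 * (1 + sum_i theta_i^2).
  sum_i theta_i^2 = (0.176)^2 + (0.352)^2 + (0.754)^2 = 0.030976 + 0.123904 + 0.568516 = 0.723396.
  gamma(0) = 3 * (1 + 0.723396) = 3 * 1.723396 = 5.170188, which rounds to 5.1702.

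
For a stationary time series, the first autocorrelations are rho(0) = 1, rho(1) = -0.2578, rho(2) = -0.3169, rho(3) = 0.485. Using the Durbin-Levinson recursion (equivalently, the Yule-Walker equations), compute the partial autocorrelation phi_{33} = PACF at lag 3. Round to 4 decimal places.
\phi_{33} = 0.3400

The PACF at lag k is phi_{kk}, the last component of the solution
to the Yule-Walker system G_k phi = r_k where
  (G_k)_{ij} = rho(|i - j|), (r_k)_i = rho(i), i,j = 1..k.
Equivalently, Durbin-Levinson gives phi_{kk} iteratively:
  phi_{11} = rho(1)
  phi_{kk} = [rho(k) - sum_{j=1..k-1} phi_{k-1,j} rho(k-j)]
            / [1 - sum_{j=1..k-1} phi_{k-1,j} rho(j)],
  phi_{k,j} = phi_{k-1,j} - phi_{kk} phi_{k-1,k-j},  j = 1..k-1.
Step k = 1:
  phi_11 = rho(1) = -0.2578.
Step k = 2:
  phi_22 = [rho(2) - phi_11 rho(1)] / [1 - phi_11 rho(1)] = [-0.3169 - (-0.2578)(-0.2578)] / [1 - (-0.2578)(-0.2578)]
         = -0.38336084 / 0.93353916 = -0.410653.
  Update: phi_21 = phi_11 - phi_22 phi_11 = -0.2578 - (-0.410653)(-0.2578) = -0.363666.
Step k = 3:
  phi_33 = [rho(3) - phi_21 rho(2) - phi_22 rho(1)] / [1 - phi_21 rho(1) - phi_22 rho(2)]
    numerator   = 0.485 - (-0.363666)(-0.3169) - (-0.410653)(-0.2578) = 0.26388773
    denominator = 1 - (-0.363666)(-0.2578) - (-0.410653)(-0.3169) = 0.77611081
  phi_33 = 0.26388773 / 0.77611081 = 0.34.
Therefore phi_{33} = 0.3400.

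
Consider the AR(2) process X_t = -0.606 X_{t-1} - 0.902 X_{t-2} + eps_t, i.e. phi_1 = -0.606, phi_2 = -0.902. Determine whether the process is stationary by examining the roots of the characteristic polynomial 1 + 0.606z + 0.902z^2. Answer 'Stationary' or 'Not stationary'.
\text{Stationary}

The AR(p) characteristic polynomial is P(z) = 1 + 0.606z + 0.902z^2.
Stationarity requires all roots to lie outside the unit circle, i.e. |z| > 1 for every root.
Set 1 + (0.606) z + (0.902) z^2 = 0, i.e. a z^2 + b z + c = 0 with a = 0.902, b = 0.606, c = 1.
Discriminant D = b^2 - 4ac = (0.606)^2 - 4*(0.902)*1 = 0.367236 - (3.608) = -3.240764.
D < 0, so the roots are the complex-conjugate pair z = (-b +/- i sqrt(-D)) / (2a) = -0.3359 +/- 0.9979i.
For a conjugate pair |z|^2 = z * conj(z) = (product of roots) = c/a = 1/(0.902) = 1.108647, so |z| = sqrt(1.108647) = 1.0529 for both roots.
Moduli of all roots: 1.0529, 1.0529.
All moduli strictly greater than 1? Yes.
Verdict: Stationary.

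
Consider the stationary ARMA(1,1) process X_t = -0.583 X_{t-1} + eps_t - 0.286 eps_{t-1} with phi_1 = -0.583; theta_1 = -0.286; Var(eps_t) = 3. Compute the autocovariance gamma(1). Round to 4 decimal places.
\gamma(1) = -4.6078

Multiply the model equation by X_{t-k} and take expectations. With theta_0 = psi_0 = 1 and psi_j the MA(infinity) weights, this gives
  gamma(k) - sum_i phi_i gamma(k-i) = c_k,
  c_k = sigma^2 * sum_{j=k..q} theta_j psi_{j-k}   (c_k = 0 for k > q),
using gamma(-m) = gamma(m).
psi-weights needed (psi_j = theta_j + sum_i phi_i psi_{j-i}):
  psi_1 = theta_1 + phi_1 = -0.286 + (-0.583) = -0.869
Right-hand sides:
  c_0 = sigma^2 (1 + theta_1 psi_1) = 3 * (1 + (-0.286)(-0.869)) = 3 * 1.248534 = 3.745602
  c_1 = sigma^2 theta_1 = 3 * (-0.286) = -0.858
  c_2 = 0
Equations for k = 0 and k = 1 (AR order 1):
  gamma(0) = phi_1 gamma(1) + c_0
  gamma(1) = phi_1 gamma(0) + c_1
Substituting the second into the first: gamma(0) (1 - phi_1^2) = c_0 + phi_1 c_1, so
  gamma(0) = (c_0 + phi_1 c_1) / (1 - phi_1^2) = (3.745602 + (-0.583)(-0.858)) / (1 - (-0.583)^2) = 4.245816 / 0.660111 = 6.431973.
  gamma(1) = phi_1 gamma(0) + c_1 = (-0.583)(6.431973) + (-0.858) = -4.60784.
Therefore gamma(1) = -4.6078 (to 4 decimal places).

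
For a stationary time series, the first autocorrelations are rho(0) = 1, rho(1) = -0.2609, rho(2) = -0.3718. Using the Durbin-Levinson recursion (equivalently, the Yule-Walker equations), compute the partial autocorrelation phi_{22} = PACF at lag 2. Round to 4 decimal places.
\phi_{22} = -0.4720

The PACF at lag k is phi_{kk}, the last component of the solution
to the Yule-Walker system G_k phi = r_k where
  (G_k)_{ij} = rho(|i - j|), (r_k)_i = rho(i), i,j = 1..k.
Equivalently, Durbin-Levinson gives phi_{kk} iteratively:
  phi_{11} = rho(1)
  phi_{kk} = [rho(k) - sum_{j=1..k-1} phi_{k-1,j} rho(k-j)]
            / [1 - sum_{j=1..k-1} phi_{k-1,j} rho(j)],
  phi_{k,j} = phi_{k-1,j} - phi_{kk} phi_{k-1,k-j},  j = 1..k-1.
Step k = 1:
  phi_11 = rho(1) = -0.2609.
Step k = 2:
  phi_22 = [rho(2) - phi_11 rho(1)] / [1 - phi_11 rho(1)] = [-0.3718 - (-0.2609)(-0.2609)] / [1 - (-0.2609)(-0.2609)]
         = -0.43986881 / 0.93193119 = -0.472.
Therefore phi_{22} = -0.4720.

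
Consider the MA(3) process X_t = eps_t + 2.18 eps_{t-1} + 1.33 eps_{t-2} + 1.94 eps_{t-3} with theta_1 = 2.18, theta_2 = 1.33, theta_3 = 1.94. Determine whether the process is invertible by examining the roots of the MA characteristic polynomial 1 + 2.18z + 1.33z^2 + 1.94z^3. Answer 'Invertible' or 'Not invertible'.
\text{Not invertible}

The MA(q) characteristic polynomial is P(z) = 1 + 2.18z + 1.33z^2 + 1.94z^3.
Invertibility requires all roots to lie outside the unit circle, i.e. |z| > 1 for every root.
Degree 3: look for a simple real root z0 first, then factor out (1 - z/z0) and solve the remaining quadratic.
Testing z0 = -0.5: P(-0.5) = 1 + (2.18)(-0.5) + (1.33)(-0.5)^2 + (1.94)(-0.5)^3
  = 1 + (-1.09) + (0.3325) + (-0.2425) = 0.  So z_0 = -0.5 is a root, |z_0| = 0.5.
Divide out the factor (1 + 2 z) = (1 - z/z0) (since 1/z0 = -2):
  P(z) = (1 + 2 z)(1 + (0.18) z + (0.97) z^2)
  [check: z-coef 0.18 - (-2) = 2.18; z^2-coef 0.97 - (-2)(0.18) = 1.33; z^3-coef -(-2)(0.97) = 1.94.]
Remaining roots from the quadratic factor 1 + (0.18) z + (0.97) z^2:
  Set 1 + (0.18) z + (0.97) z^2 = 0, i.e. a z^2 + b z + c = 0 with a = 0.97, b = 0.18, c = 1.
  Discriminant D = b^2 - 4ac = (0.18)^2 - 4*(0.97)*1 = 0.0324 - (3.88) = -3.8476.
  D < 0, so the roots are the complex-conjugate pair z = (-b +/- i sqrt(-D)) / (2a) = -0.0928 +/- 1.0111i.
  For a conjugate pair |z|^2 = z * conj(z) = (product of roots) = c/a = 1/(0.97) = 1.030928, so |z| = sqrt(1.030928) = 1.0153 for both roots.
Moduli of all roots: 0.5000, 1.0153, 1.0153.
All moduli strictly greater than 1? No.
Verdict: Not invertible.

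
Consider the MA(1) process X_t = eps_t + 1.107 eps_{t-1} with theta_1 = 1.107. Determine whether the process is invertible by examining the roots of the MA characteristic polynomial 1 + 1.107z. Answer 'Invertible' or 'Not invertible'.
\text{Not invertible}

The MA(q) characteristic polynomial is P(z) = 1 + 1.107z.
Invertibility requires all roots to lie outside the unit circle, i.e. |z| > 1 for every root.
This is linear in z: 1 + (1.107) z = 0  =>  z = -1/(1.107) = -0.903342,  |z| = 0.903342.
Moduli of all roots: 0.9033.
All moduli strictly greater than 1? No.
Verdict: Not invertible.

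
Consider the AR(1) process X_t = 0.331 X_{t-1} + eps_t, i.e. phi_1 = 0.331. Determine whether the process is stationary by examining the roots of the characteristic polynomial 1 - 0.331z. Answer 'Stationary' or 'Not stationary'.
\text{Stationary}

The AR(p) characteristic polynomial is P(z) = 1 - 0.331z.
Stationarity requires all roots to lie outside the unit circle, i.e. |z| > 1 for every root.
This is linear in z: 1 + (-0.331) z = 0  =>  z = -1/(-0.331) = 3.021148,  |z| = 3.021148.
Moduli of all roots: 3.0211.
All moduli strictly greater than 1? Yes.
Verdict: Stationary.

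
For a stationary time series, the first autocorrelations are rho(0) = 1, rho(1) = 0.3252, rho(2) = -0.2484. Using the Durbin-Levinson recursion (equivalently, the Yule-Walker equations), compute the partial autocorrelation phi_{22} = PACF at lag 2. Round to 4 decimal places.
\phi_{22} = -0.3960

The PACF at lag k is phi_{kk}, the last component of the solution
to the Yule-Walker system G_k phi = r_k where
  (G_k)_{ij} = rho(|i - j|), (r_k)_i = rho(i), i,j = 1..k.
Equivalently, Durbin-Levinson gives phi_{kk} iteratively:
  phi_{11} = rho(1)
  phi_{kk} = [rho(k) - sum_{j=1..k-1} phi_{k-1,j} rho(k-j)]
            / [1 - sum_{j=1..k-1} phi_{k-1,j} rho(j)],
  phi_{k,j} = phi_{k-1,j} - phi_{kk} phi_{k-1,k-j},  j = 1..k-1.
Step k = 1:
  phi_11 = rho(1) = 0.3252.
Step k = 2:
  phi_22 = [rho(2) - phi_11 rho(1)] / [1 - phi_11 rho(1)] = [-0.2484 - (0.3252)(0.3252)] / [1 - (0.3252)(0.3252)]
         = -0.35415504 / 0.89424496 = -0.396.
Therefore phi_{22} = -0.3960.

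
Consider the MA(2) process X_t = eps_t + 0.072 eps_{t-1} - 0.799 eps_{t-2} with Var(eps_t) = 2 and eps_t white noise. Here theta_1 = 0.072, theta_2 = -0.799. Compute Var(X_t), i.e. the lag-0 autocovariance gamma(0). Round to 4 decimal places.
\gamma(0) = 3.2872

For an MA(q) process X_t = eps_t + sum_i theta_i eps_{t-i} with
Var(eps_t) = sigma^2, the variance is
  gamma(0) = sigma^2 * (1 + sum_i theta_i^2).
  sum_i theta_i^2 = (0.072)^2 + (-0.799)^2 = 0.005184 + 0.638401 = 0.643585.
  gamma(0) = 2 * (1 + 0.643585) = 2 * 1.643585 = 3.28717, which rounds to 3.2872.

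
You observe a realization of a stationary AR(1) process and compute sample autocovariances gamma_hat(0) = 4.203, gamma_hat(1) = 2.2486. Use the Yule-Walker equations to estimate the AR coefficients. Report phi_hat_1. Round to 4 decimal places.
\hat\phi_{1} = 0.5350

The Yule-Walker equations for an AR(p) process read, in matrix form,
  Gamma_p phi = r_p,   with   (Gamma_p)_{ij} = gamma(|i - j|),
                       (r_p)_i = gamma(i),   i,j = 1..p.
Substitute the sample gammas (Toeplitz matrix and right-hand side of size 1):
  Gamma_p = [[4.203]]
  r_p     = [2.2486]
With p = 1 this is the single equation gamma(0) phi_1 = gamma(1):
  phi_hat_1 = gamma(1) / gamma(0) = 2.2486 / 4.203 = 0.5350.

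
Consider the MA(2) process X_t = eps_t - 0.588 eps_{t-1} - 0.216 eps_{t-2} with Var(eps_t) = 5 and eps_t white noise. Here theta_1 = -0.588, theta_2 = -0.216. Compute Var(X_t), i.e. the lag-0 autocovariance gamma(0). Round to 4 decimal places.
\gamma(0) = 6.9620

For an MA(q) process X_t = eps_t + sum_i theta_i eps_{t-i} with
Var(eps_t) = sigma^2, the variance is
  gamma(0) = sigma^2 * (1 + sum_i theta_i^2).
  sum_i theta_i^2 = (-0.588)^2 + (-0.216)^2 = 0.345744 + 0.046656 = 0.3924.
  gamma(0) = 5 * (1 + 0.3924) = 5 * 1.3924 = 6.962, which rounds to 6.9620.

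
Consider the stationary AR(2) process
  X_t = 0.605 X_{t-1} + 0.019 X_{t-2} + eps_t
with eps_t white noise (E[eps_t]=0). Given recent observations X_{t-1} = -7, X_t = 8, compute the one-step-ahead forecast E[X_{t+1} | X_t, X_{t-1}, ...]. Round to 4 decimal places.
E[X_{t+1} \mid \mathcal F_t] = 4.7070

For an AR(p) model X_t = c + sum_i phi_i X_{t-i} + eps_t, the
one-step-ahead conditional mean is
  E[X_{t+1} | X_t, ...] = c + sum_i phi_i X_{t+1-i}.
Substitute known values:
  E[X_{t+1} | ...] = (0.605) * (8) + (0.019) * (-7)
                   = 4.7070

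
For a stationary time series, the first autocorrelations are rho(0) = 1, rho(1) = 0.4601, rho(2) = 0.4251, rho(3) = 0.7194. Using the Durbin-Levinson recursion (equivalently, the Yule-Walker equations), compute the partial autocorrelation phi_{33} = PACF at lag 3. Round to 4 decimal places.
\phi_{33} = 0.6190

The PACF at lag k is phi_{kk}, the last component of the solution
to the Yule-Walker system G_k phi = r_k where
  (G_k)_{ij} = rho(|i - j|), (r_k)_i = rho(i), i,j = 1..k.
Equivalently, Durbin-Levinson gives phi_{kk} iteratively:
  phi_{11} = rho(1)
  phi_{kk} = [rho(k) - sum_{j=1..k-1} phi_{k-1,j} rho(k-j)]
            / [1 - sum_{j=1..k-1} phi_{k-1,j} rho(j)],
  phi_{k,j} = phi_{k-1,j} - phi_{kk} phi_{k-1,k-j},  j = 1..k-1.
Step k = 1:
  phi_11 = rho(1) = 0.4601.
Step k = 2:
  phi_22 = [rho(2) - phi_11 rho(1)] / [1 - phi_11 rho(1)] = [0.4251 - (0.4601)(0.4601)] / [1 - (0.4601)(0.4601)]
         = 0.21340799 / 0.78830799 = 0.270717.
  Update: phi_21 = phi_11 - phi_22 phi_11 = 0.4601 - (0.270717)(0.4601) = 0.335543.
Step k = 3:
  phi_33 = [rho(3) - phi_21 rho(2) - phi_22 rho(1)] / [1 - phi_21 rho(1) - phi_22 rho(2)]
    numerator   = 0.7194 - (0.335543)(0.4251) - (0.270717)(0.4601) = 0.45220386
    denominator = 1 - (0.335543)(0.4601) - (0.270717)(0.4251) = 0.73053492
  phi_33 = 0.45220386 / 0.73053492 = 0.619.
Therefore phi_{33} = 0.6190.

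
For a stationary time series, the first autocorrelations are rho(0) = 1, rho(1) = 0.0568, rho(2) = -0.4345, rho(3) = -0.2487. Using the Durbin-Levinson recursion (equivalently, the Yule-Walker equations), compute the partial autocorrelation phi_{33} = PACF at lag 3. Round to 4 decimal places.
\phi_{33} = -0.2340

The PACF at lag k is phi_{kk}, the last component of the solution
to the Yule-Walker system G_k phi = r_k where
  (G_k)_{ij} = rho(|i - j|), (r_k)_i = rho(i), i,j = 1..k.
Equivalently, Durbin-Levinson gives phi_{kk} iteratively:
  phi_{11} = rho(1)
  phi_{kk} = [rho(k) - sum_{j=1..k-1} phi_{k-1,j} rho(k-j)]
            / [1 - sum_{j=1..k-1} phi_{k-1,j} rho(j)],
  phi_{k,j} = phi_{k-1,j} - phi_{kk} phi_{k-1,k-j},  j = 1..k-1.
Step k = 1:
  phi_11 = rho(1) = 0.0568.
Step k = 2:
  phi_22 = [rho(2) - phi_11 rho(1)] / [1 - phi_11 rho(1)] = [-0.4345 - (0.0568)(0.0568)] / [1 - (0.0568)(0.0568)]
         = -0.43772624 / 0.99677376 = -0.439143.
  Update: phi_21 = phi_11 - phi_22 phi_11 = 0.0568 - (-0.439143)(0.0568) = 0.081743.
Step k = 3:
  phi_33 = [rho(3) - phi_21 rho(2) - phi_22 rho(1)] / [1 - phi_21 rho(1) - phi_22 rho(2)]
    numerator   = -0.2487 - (0.081743)(-0.4345) - (-0.439143)(0.0568) = -0.1882392
    denominator = 1 - (0.081743)(0.0568) - (-0.439143)(-0.4345) = 0.80454934
  phi_33 = -0.1882392 / 0.80454934 = -0.234.
Therefore phi_{33} = -0.2340.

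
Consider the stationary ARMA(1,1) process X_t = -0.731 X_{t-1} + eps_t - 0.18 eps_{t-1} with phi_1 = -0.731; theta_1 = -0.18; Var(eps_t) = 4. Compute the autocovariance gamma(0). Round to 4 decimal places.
\gamma(0) = 11.1293

Multiply the model equation by X_{t-k} and take expectations. With theta_0 = psi_0 = 1 and psi_j the MA(infinity) weights, this gives
  gamma(k) - sum_i phi_i gamma(k-i) = c_k,
  c_k = sigma^2 * sum_{j=k..q} theta_j psi_{j-k}   (c_k = 0 for k > q),
using gamma(-m) = gamma(m).
psi-weights needed (psi_j = theta_j + sum_i phi_i psi_{j-i}):
  psi_1 = theta_1 + phi_1 = -0.18 + (-0.731) = -0.911
Right-hand sides:
  c_0 = sigma^2 (1 + theta_1 psi_1) = 4 * (1 + (-0.18)(-0.911)) = 4 * 1.16398 = 4.65592
  c_1 = sigma^2 theta_1 = 4 * (-0.18) = -0.72
  c_2 = 0
Equations for k = 0 and k = 1 (AR order 1):
  gamma(0) = phi_1 gamma(1) + c_0
  gamma(1) = phi_1 gamma(0) + c_1
Substituting the second into the first: gamma(0) (1 - phi_1^2) = c_0 + phi_1 c_1, so
  gamma(0) = (c_0 + phi_1 c_1) / (1 - phi_1^2) = (4.65592 + (-0.731)(-0.72)) / (1 - (-0.731)^2) = 5.18224 / 0.465639 = 11.129308.
Therefore gamma(0) = 11.1293 (to 4 decimal places).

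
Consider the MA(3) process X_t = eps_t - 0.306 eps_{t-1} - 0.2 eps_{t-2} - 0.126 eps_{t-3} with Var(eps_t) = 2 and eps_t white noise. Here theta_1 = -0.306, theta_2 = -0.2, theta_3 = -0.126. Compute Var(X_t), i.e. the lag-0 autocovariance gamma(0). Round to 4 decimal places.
\gamma(0) = 2.2990

For an MA(q) process X_t = eps_t + sum_i theta_i eps_{t-i} with
Var(eps_t) = sigma^2, the variance is
  gamma(0) = sigma^2 * (1 + sum_i theta_i^2).
  sum_i theta_i^2 = (-0.306)^2 + (-0.2)^2 + (-0.126)^2 = 0.093636 + 0.04 + 0.015876 = 0.149512.
  gamma(0) = 2 * (1 + 0.149512) = 2 * 1.149512 = 2.299024, which rounds to 2.2990.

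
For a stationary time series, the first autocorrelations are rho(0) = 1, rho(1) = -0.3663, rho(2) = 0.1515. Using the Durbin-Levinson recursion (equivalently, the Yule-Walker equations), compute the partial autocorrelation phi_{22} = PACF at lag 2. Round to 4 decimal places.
\phi_{22} = 0.0200

The PACF at lag k is phi_{kk}, the last component of the solution
to the Yule-Walker system G_k phi = r_k where
  (G_k)_{ij} = rho(|i - j|), (r_k)_i = rho(i), i,j = 1..k.
Equivalently, Durbin-Levinson gives phi_{kk} iteratively:
  phi_{11} = rho(1)
  phi_{kk} = [rho(k) - sum_{j=1..k-1} phi_{k-1,j} rho(k-j)]
            / [1 - sum_{j=1..k-1} phi_{k-1,j} rho(j)],
  phi_{k,j} = phi_{k-1,j} - phi_{kk} phi_{k-1,k-j},  j = 1..k-1.
Step k = 1:
  phi_11 = rho(1) = -0.3663.
Step k = 2:
  phi_22 = [rho(2) - phi_11 rho(1)] / [1 - phi_11 rho(1)] = [0.1515 - (-0.3663)(-0.3663)] / [1 - (-0.3663)(-0.3663)]
         = 0.01732431 / 0.86582431 = 0.02.
Therefore phi_{22} = 0.0200.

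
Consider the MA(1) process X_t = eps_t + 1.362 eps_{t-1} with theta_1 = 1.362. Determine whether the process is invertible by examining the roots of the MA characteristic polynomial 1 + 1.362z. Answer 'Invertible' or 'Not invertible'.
\text{Not invertible}

The MA(q) characteristic polynomial is P(z) = 1 + 1.362z.
Invertibility requires all roots to lie outside the unit circle, i.e. |z| > 1 for every root.
This is linear in z: 1 + (1.362) z = 0  =>  z = -1/(1.362) = -0.734214,  |z| = 0.734214.
Moduli of all roots: 0.7342.
All moduli strictly greater than 1? No.
Verdict: Not invertible.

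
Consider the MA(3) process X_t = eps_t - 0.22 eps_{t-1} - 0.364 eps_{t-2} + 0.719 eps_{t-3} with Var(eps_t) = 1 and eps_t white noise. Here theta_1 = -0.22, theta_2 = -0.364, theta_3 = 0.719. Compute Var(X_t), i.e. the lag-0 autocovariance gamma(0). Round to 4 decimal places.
\gamma(0) = 1.6979

For an MA(q) process X_t = eps_t + sum_i theta_i eps_{t-i} with
Var(eps_t) = sigma^2, the variance is
  gamma(0) = sigma^2 * (1 + sum_i theta_i^2).
  sum_i theta_i^2 = (-0.22)^2 + (-0.364)^2 + (0.719)^2 = 0.0484 + 0.132496 + 0.516961 = 0.697857.
  gamma(0) = 1 * (1 + 0.697857) = 1 * 1.697857 = 1.697857, which rounds to 1.6979.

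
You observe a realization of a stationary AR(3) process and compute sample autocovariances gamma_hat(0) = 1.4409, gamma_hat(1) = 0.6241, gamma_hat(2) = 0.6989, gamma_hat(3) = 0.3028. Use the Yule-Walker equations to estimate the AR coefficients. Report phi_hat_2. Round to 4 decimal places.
\hat\phi_{2} = 0.3980

The Yule-Walker equations for an AR(p) process read, in matrix form,
  Gamma_p phi = r_p,   with   (Gamma_p)_{ij} = gamma(|i - j|),
                       (r_p)_i = gamma(i),   i,j = 1..p.
Substitute the sample gammas (Toeplitz matrix and right-hand side of size 3):
  Gamma_p = [[1.4409, 0.6241, 0.6989], [0.6241, 1.4409, 0.6241], [0.6989, 0.6241, 1.4409]]
  r_p     = [0.6241, 0.6989, 0.3028]
Written out (R1..R3):
  (R1) 1.4409 phi_1 + 0.6241 phi_2 + 0.6989 phi_3 = 0.6241
  (R2) 0.6241 phi_1 + 1.4409 phi_2 + 0.6241 phi_3 = 0.6989
  (R3) 0.6989 phi_1 + 0.6241 phi_2 + 1.4409 phi_3 = 0.3028
Gaussian elimination:
  R2 <- R2 - (0.6241/1.4409) R1 = R2 - (0.433132) R1:  1.170582 phi_2 + 0.321384 phi_3 = 0.428582
  R3 <- R3 - (0.6989/1.4409) R1 = R3 - (0.485044) R1:  0.321384 phi_2 + 1.101903 phi_3 = 0.000084
  R3 <- R3 - (0.321384/1.170582) R2 = R3 - (0.274551) R2:  1.013667 phi_3 = -0.117583
Back-substitution:
  phi_hat_3 = -0.117583 / 1.013667 = -0.115998
  phi_hat_2 = (0.428582 - (0.321384)(-0.115998)) / 1.170582 = 0.397975
  phi_hat_1 = (0.6241 - (0.6241)(0.397975) - (0.6989)(-0.115998)) / 1.4409 = 0.317021
So phi_hat = [0.3170, 0.3980, -0.1160].
Therefore phi_hat_2 = 0.3980.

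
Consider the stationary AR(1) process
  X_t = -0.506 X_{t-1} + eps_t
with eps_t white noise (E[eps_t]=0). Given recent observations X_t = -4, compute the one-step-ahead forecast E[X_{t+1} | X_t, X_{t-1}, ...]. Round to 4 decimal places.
E[X_{t+1} \mid \mathcal F_t] = 2.0240

For an AR(p) model X_t = c + sum_i phi_i X_{t-i} + eps_t, the
one-step-ahead conditional mean is
  E[X_{t+1} | X_t, ...] = c + sum_i phi_i X_{t+1-i}.
Substitute known values:
  E[X_{t+1} | ...] = (-0.506) * (-4)
                   = 2.0240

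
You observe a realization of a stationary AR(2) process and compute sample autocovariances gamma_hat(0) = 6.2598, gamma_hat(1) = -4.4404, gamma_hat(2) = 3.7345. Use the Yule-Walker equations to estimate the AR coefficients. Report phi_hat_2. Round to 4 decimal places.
\hat\phi_{2} = 0.1880

The Yule-Walker equations for an AR(p) process read, in matrix form,
  Gamma_p phi = r_p,   with   (Gamma_p)_{ij} = gamma(|i - j|),
                       (r_p)_i = gamma(i),   i,j = 1..p.
Substitute the sample gammas (Toeplitz matrix and right-hand side of size 2):
  Gamma_p = [[6.2598, -4.4404], [-4.4404, 6.2598]]
  r_p     = [-4.4404, 3.7345]
Written out:
  6.2598 phi_1 - 4.4404 phi_2 = -4.4404
  -4.4404 phi_1 + 6.2598 phi_2 = 3.7345
Solve by Cramer's rule:
  det = gamma(0)^2 - gamma(1)^2 = (6.2598)^2 - (-4.4404)^2 = 39.18509604 - 19.71715216 = 19.46794388
  phi_hat_1 = [gamma(1) gamma(0) - gamma(1) gamma(2)] / det = [(-4.4404)(6.2598) - (-4.4404)(3.7345)] / 19.46794388 = -11.21334212 / 19.46794388 = -0.576
  phi_hat_2 = [gamma(0) gamma(2) - gamma(1)^2] / det = [(6.2598)(3.7345) - (-4.4404)^2] / 19.46794388 = 3.66007094 / 19.46794388 = 0.188
So phi_hat = [-0.5760, 0.1880].
Therefore phi_hat_2 = 0.1880.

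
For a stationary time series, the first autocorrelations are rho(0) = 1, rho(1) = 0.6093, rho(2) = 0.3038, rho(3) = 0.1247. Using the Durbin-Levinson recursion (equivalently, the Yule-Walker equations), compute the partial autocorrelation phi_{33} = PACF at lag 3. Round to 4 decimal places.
\phi_{33} = -0.0240

The PACF at lag k is phi_{kk}, the last component of the solution
to the Yule-Walker system G_k phi = r_k where
  (G_k)_{ij} = rho(|i - j|), (r_k)_i = rho(i), i,j = 1..k.
Equivalently, Durbin-Levinson gives phi_{kk} iteratively:
  phi_{11} = rho(1)
  phi_{kk} = [rho(k) - sum_{j=1..k-1} phi_{k-1,j} rho(k-j)]
            / [1 - sum_{j=1..k-1} phi_{k-1,j} rho(j)],
  phi_{k,j} = phi_{k-1,j} - phi_{kk} phi_{k-1,k-j},  j = 1..k-1.
Step k = 1:
  phi_11 = rho(1) = 0.6093.
Step k = 2:
  phi_22 = [rho(2) - phi_11 rho(1)] / [1 - phi_11 rho(1)] = [0.3038 - (0.6093)(0.6093)] / [1 - (0.6093)(0.6093)]
         = -0.06744649 / 0.62875351 = -0.10727.
  Update: phi_21 = phi_11 - phi_22 phi_11 = 0.6093 - (-0.10727)(0.6093) = 0.67466.
Step k = 3:
  phi_33 = [rho(3) - phi_21 rho(2) - phi_22 rho(1)] / [1 - phi_21 rho(1) - phi_22 rho(2)]
    numerator   = 0.1247 - (0.67466)(0.3038) - (-0.10727)(0.6093) = -0.01490191
    denominator = 1 - (0.67466)(0.6093) - (-0.10727)(0.3038) = 0.62151851
  phi_33 = -0.01490191 / 0.62151851 = -0.024.
Therefore phi_{33} = -0.0240.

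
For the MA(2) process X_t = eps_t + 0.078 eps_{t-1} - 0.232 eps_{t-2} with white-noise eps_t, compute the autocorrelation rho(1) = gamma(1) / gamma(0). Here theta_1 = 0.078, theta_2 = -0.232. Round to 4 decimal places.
\rho(1) = 0.0565

For an MA(q) process with theta_0 = 1, the autocovariance is
  gamma(k) = sigma^2 * sum_{i=0..q-k} theta_i * theta_{i+k},
and rho(k) = gamma(k) / gamma(0). Sigma^2 cancels.
  numerator   = (1)*(0.078) + (0.078)*(-0.232) = 0.059904.
  denominator = (1)^2 + (0.078)^2 + (-0.232)^2 = 1.059908.
  rho(1) = 0.059904 / 1.059908 = 0.0565.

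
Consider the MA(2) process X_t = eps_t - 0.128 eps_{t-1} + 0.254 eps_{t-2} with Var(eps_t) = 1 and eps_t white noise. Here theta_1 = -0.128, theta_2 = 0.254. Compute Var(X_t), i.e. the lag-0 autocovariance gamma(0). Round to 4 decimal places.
\gamma(0) = 1.0809

For an MA(q) process X_t = eps_t + sum_i theta_i eps_{t-i} with
Var(eps_t) = sigma^2, the variance is
  gamma(0) = sigma^2 * (1 + sum_i theta_i^2).
  sum_i theta_i^2 = (-0.128)^2 + (0.254)^2 = 0.016384 + 0.064516 = 0.0809.
  gamma(0) = 1 * (1 + 0.0809) = 1 * 1.0809 = 1.0809.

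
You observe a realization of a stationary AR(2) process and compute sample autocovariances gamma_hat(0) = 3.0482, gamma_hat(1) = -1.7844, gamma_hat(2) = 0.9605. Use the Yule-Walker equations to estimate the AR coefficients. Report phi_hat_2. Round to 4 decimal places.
\hat\phi_{2} = -0.0420

The Yule-Walker equations for an AR(p) process read, in matrix form,
  Gamma_p phi = r_p,   with   (Gamma_p)_{ij} = gamma(|i - j|),
                       (r_p)_i = gamma(i),   i,j = 1..p.
Substitute the sample gammas (Toeplitz matrix and right-hand side of size 2):
  Gamma_p = [[3.0482, -1.7844], [-1.7844, 3.0482]]
  r_p     = [-1.7844, 0.9605]
Written out:
  3.0482 phi_1 - 1.7844 phi_2 = -1.7844
  -1.7844 phi_1 + 3.0482 phi_2 = 0.9605
Solve by Cramer's rule:
  det = gamma(0)^2 - gamma(1)^2 = (3.0482)^2 - (-1.7844)^2 = 9.29152324 - 3.18408336 = 6.10743988
  phi_hat_1 = [gamma(1) gamma(0) - gamma(1) gamma(2)] / det = [(-1.7844)(3.0482) - (-1.7844)(0.9605)] / 6.10743988 = -3.72529188 / 6.10743988 = -0.61
  phi_hat_2 = [gamma(0) gamma(2) - gamma(1)^2] / det = [(3.0482)(0.9605) - (-1.7844)^2] / 6.10743988 = -0.25628726 / 6.10743988 = -0.042
So phi_hat = [-0.6100, -0.0420].
Therefore phi_hat_2 = -0.0420.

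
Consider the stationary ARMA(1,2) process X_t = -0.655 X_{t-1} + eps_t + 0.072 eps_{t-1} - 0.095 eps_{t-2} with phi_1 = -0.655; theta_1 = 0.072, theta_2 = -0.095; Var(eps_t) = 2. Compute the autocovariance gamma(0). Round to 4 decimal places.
\gamma(0) = 2.9680

Multiply the model equation by X_{t-k} and take expectations. With theta_0 = psi_0 = 1 and psi_j the MA(infinity) weights, this gives
  gamma(k) - sum_i phi_i gamma(k-i) = c_k,
  c_k = sigma^2 * sum_{j=k..q} theta_j psi_{j-k}   (c_k = 0 for k > q),
using gamma(-m) = gamma(m).
psi-weights needed (psi_j = theta_j + sum_i phi_i psi_{j-i}):
  psi_1 = theta_1 + phi_1 = 0.072 + (-0.655) = -0.583
  psi_2 = theta_2 + phi_1 psi_1 = -0.095 + (-0.655)(-0.583) = 0.286865
Right-hand sides:
  c_0 = sigma^2 (1 + theta_1 psi_1 + theta_2 psi_2) = 2 * (1 + (0.072)(-0.583) + (-0.095)(0.286865)) = 2 * 0.930772 = 1.861544
  c_1 = sigma^2 (theta_1 + theta_2 psi_1) = 2 * (0.072 + (-0.095)(-0.583)) = 0.25477
  c_2 = sigma^2 theta_2 = 2 * (-0.095) = -0.19
Equations for k = 0 and k = 1 (AR order 1):
  gamma(0) = phi_1 gamma(1) + c_0
  gamma(1) = phi_1 gamma(0) + c_1
Substituting the second into the first: gamma(0) (1 - phi_1^2) = c_0 + phi_1 c_1, so
  gamma(0) = (c_0 + phi_1 c_1) / (1 - phi_1^2) = (1.861544 + (-0.655)(0.25477)) / (1 - (-0.655)^2) = 1.694669 / 0.570975 = 2.968027.
Therefore gamma(0) = 2.9680 (to 4 decimal places).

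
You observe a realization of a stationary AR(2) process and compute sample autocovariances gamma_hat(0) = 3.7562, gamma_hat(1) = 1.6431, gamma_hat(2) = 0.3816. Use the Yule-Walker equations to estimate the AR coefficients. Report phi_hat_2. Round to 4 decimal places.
\hat\phi_{2} = -0.1110

The Yule-Walker equations for an AR(p) process read, in matrix form,
  Gamma_p phi = r_p,   with   (Gamma_p)_{ij} = gamma(|i - j|),
                       (r_p)_i = gamma(i),   i,j = 1..p.
Substitute the sample gammas (Toeplitz matrix and right-hand side of size 2):
  Gamma_p = [[3.7562, 1.6431], [1.6431, 3.7562]]
  r_p     = [1.6431, 0.3816]
Written out:
  3.7562 phi_1 + 1.6431 phi_2 = 1.6431
  1.6431 phi_1 + 3.7562 phi_2 = 0.3816
Solve by Cramer's rule:
  det = gamma(0)^2 - gamma(1)^2 = (3.7562)^2 - (1.6431)^2 = 14.10903844 - 2.69977761 = 11.40926083
  phi_hat_1 = [gamma(1) gamma(0) - gamma(1) gamma(2)] / det = [(1.6431)(3.7562) - (1.6431)(0.3816)] / 11.40926083 = 5.54480526 / 11.40926083 = 0.486
  phi_hat_2 = [gamma(0) gamma(2) - gamma(1)^2] / det = [(3.7562)(0.3816) - (1.6431)^2] / 11.40926083 = -1.26641169 / 11.40926083 = -0.111
So phi_hat = [0.4860, -0.1110].
Therefore phi_hat_2 = -0.1110.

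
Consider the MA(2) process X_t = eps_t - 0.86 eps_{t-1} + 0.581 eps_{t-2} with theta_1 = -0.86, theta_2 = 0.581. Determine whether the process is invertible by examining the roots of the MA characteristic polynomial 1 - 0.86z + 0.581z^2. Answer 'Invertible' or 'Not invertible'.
\text{Invertible}

The MA(q) characteristic polynomial is P(z) = 1 - 0.86z + 0.581z^2.
Invertibility requires all roots to lie outside the unit circle, i.e. |z| > 1 for every root.
Set 1 + (-0.86) z + (0.581) z^2 = 0, i.e. a z^2 + b z + c = 0 with a = 0.581, b = -0.86, c = 1.
Discriminant D = b^2 - 4ac = (-0.86)^2 - 4*(0.581)*1 = 0.7396 - (2.324) = -1.5844.
D < 0, so the roots are the complex-conjugate pair z = (-b +/- i sqrt(-D)) / (2a) = 0.7401 +/- 1.0832i.
For a conjugate pair |z|^2 = z * conj(z) = (product of roots) = c/a = 1/(0.581) = 1.72117, so |z| = sqrt(1.72117) = 1.3119 for both roots.
Moduli of all roots: 1.3119, 1.3119.
All moduli strictly greater than 1? Yes.
Verdict: Invertible.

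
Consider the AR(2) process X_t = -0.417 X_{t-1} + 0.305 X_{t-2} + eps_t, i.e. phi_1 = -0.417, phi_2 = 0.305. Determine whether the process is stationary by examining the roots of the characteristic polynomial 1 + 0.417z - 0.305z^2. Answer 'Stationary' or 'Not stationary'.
\text{Stationary}

The AR(p) characteristic polynomial is P(z) = 1 + 0.417z - 0.305z^2.
Stationarity requires all roots to lie outside the unit circle, i.e. |z| > 1 for every root.
Set 1 + (0.417) z + (-0.305) z^2 = 0, i.e. a z^2 + b z + c = 0 with a = -0.305, b = 0.417, c = 1.
Discriminant D = b^2 - 4ac = (0.417)^2 - 4*(-0.305)*1 = 0.173889 - (-1.22) = 1.393889.
D >= 0, so the roots are real: z = (-b +/- sqrt(D)) / (2a) = (-0.417 +/- 1.180631) / (-0.61).
  z_1 = (-0.417 + 1.180631) / (-0.61) = -1.2519,   |z_1| = 1.2519.
  z_2 = (-0.417 - 1.180631) / (-0.61) = 2.6191,   |z_2| = 2.6191.
Moduli of all roots: 1.2519, 2.6191.
All moduli strictly greater than 1? Yes.
Verdict: Stationary.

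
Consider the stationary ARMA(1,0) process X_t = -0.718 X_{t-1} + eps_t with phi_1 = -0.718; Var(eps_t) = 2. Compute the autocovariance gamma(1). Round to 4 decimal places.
\gamma(1) = -2.9640

Multiply the model equation by X_{t-k} and take expectations. With theta_0 = psi_0 = 1 and psi_j the MA(infinity) weights, this gives
  gamma(k) - sum_i phi_i gamma(k-i) = c_k,
  c_k = sigma^2 * sum_{j=k..q} theta_j psi_{j-k}   (c_k = 0 for k > q),
using gamma(-m) = gamma(m).
Pure AR (q = 0): c_0 = sigma^2 = 2, c_k = 0 for k >= 1.
Equations for k = 0 and k = 1 (AR order 1):
  gamma(0) = phi_1 gamma(1) + c_0
  gamma(1) = phi_1 gamma(0) + c_1
Substituting the second into the first: gamma(0) (1 - phi_1^2) = c_0 + phi_1 c_1, so
  gamma(0) = c_0 / (1 - phi_1^2) = 2 / (1 - (-0.718)^2) = 2 / 0.484476 = 4.128171.
  gamma(1) = phi_1 gamma(0) = (-0.718)(4.128171) = -2.964027.
Therefore gamma(1) = -2.9640 (to 4 decimal places).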